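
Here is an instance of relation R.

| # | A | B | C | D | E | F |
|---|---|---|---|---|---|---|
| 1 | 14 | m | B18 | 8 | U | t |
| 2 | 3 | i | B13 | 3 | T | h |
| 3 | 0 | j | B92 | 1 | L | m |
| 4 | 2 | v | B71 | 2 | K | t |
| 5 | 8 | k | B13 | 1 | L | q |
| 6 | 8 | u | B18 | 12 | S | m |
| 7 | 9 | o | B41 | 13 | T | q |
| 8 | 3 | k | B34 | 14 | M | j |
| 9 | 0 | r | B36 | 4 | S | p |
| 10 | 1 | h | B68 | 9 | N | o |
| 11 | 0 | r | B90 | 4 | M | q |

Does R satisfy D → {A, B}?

No

D=8: row 1 → {A,B} = (14, m) ✓
D=3: row 2 → {A,B} = (3, i) ✓
D=1: rows 3, 5 → {A,B} takes values {(0, j), (8, k)} — violation
D=2: row 4 → {A,B} = (2, v) ✓
D=12: row 6 → {A,B} = (8, u) ✓
D=13: row 7 → {A,B} = (9, o) ✓
D=14: row 8 → {A,B} = (3, k) ✓
D=4: rows 9, 11 → {A,B} = (0, r), (0, r) ✓
D=9: row 10 → {A,B} = (1, h) ✓
Two rows agree on D but differ on {A, B}, so D → {A, B} does not hold.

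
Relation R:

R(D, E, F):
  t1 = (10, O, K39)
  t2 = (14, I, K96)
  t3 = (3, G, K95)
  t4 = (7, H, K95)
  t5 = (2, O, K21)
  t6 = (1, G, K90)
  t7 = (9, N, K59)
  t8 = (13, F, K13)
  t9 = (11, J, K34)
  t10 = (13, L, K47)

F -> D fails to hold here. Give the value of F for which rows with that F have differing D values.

F=K39: row 1 → D = 10 ✓
F=K96: row 2 → D = 14 ✓
F=K95: rows 3, 4 → D takes values {3, 7} — violation
F=K21: row 5 → D = 2 ✓
F=K90: row 6 → D = 1 ✓
F=K59: row 7 → D = 9 ✓
F=K13: row 8 → D = 13 ✓
F=K34: row 9 → D = 11 ✓
F=K47: row 10 → D = 13 ✓
The only F value with inconsistent D is F=K95.

K95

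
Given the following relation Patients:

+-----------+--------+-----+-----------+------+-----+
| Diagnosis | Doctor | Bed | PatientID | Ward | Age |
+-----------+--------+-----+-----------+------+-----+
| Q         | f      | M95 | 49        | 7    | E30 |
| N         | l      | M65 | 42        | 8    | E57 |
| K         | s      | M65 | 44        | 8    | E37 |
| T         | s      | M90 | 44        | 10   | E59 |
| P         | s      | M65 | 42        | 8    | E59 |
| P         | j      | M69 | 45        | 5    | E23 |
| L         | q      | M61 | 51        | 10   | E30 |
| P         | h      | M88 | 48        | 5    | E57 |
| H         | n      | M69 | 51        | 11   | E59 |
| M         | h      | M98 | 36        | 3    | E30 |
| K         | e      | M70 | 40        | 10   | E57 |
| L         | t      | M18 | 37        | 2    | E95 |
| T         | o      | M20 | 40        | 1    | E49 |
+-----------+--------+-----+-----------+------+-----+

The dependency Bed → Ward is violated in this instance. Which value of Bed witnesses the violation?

Bed=M95: 1 row → Ward = 7 ✓
Bed=M65: 3 rows → Ward = 8, 8, 8 ✓
Bed=M90: 1 row → Ward = 10 ✓
Bed=M69: 2 rows → Ward takes values {5, 11} — violation
Bed=M61: 1 row → Ward = 10 ✓
Bed=M88: 1 row → Ward = 5 ✓
Bed=M98: 1 row → Ward = 3 ✓
Bed=M70: 1 row → Ward = 10 ✓
Bed=M18: 1 row → Ward = 2 ✓
Bed=M20: 1 row → Ward = 1 ✓
The only Bed value with inconsistent Ward is Bed=M69.

M69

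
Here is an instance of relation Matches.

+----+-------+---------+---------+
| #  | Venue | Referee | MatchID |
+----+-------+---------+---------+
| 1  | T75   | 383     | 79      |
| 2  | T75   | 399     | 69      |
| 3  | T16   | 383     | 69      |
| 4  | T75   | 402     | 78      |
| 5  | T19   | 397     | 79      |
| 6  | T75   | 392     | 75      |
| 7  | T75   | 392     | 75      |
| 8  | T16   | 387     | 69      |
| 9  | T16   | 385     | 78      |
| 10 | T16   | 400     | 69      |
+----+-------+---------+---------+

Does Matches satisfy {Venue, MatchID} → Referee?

No

(Venue=T75, MatchID=79): row 1 → Referee = 383 ✓
(Venue=T75, MatchID=69): row 2 → Referee = 399 ✓
(Venue=T16, MatchID=69): rows 3, 8, 10 → Referee takes values {383, 387, 400} — violation
(Venue=T75, MatchID=78): row 4 → Referee = 402 ✓
(Venue=T19, MatchID=79): row 5 → Referee = 397 ✓
(Venue=T75, MatchID=75): rows 6, 7 → Referee = 392, 392 ✓
(Venue=T16, MatchID=78): row 9 → Referee = 385 ✓
Two rows agree on {Venue, MatchID} but differ on Referee, so {Venue, MatchID} → Referee does not hold.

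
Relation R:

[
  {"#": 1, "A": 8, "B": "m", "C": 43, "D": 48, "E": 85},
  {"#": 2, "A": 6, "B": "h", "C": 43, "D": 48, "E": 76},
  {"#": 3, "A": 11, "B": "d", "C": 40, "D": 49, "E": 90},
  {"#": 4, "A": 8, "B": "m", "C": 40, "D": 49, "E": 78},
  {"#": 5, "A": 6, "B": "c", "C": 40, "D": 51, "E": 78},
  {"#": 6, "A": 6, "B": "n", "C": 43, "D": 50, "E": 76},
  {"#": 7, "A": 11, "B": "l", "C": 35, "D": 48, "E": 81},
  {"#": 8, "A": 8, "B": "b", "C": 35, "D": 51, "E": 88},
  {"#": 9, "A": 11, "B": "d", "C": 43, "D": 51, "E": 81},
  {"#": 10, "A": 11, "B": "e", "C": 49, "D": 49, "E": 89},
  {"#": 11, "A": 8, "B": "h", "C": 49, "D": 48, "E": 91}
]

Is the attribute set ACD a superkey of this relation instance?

Yes

All 11 rows have distinct ACD values, so ACD → (all attributes) holds and ACD is a superkey.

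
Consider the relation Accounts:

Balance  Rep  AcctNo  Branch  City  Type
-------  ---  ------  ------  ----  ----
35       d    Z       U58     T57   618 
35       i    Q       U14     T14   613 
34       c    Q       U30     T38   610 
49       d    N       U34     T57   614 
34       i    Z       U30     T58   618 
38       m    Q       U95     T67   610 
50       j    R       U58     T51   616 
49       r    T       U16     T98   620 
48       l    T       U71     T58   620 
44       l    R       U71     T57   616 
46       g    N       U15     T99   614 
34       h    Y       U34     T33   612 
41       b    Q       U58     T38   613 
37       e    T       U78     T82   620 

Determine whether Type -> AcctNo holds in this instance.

Yes

Type=618: 2 rows → AcctNo = Z, Z ✓
Type=613: 2 rows → AcctNo = Q, Q ✓
Type=610: 2 rows → AcctNo = Q, Q ✓
Type=614: 2 rows → AcctNo = N, N ✓
Type=616: 2 rows → AcctNo = R, R ✓
Type=620: 3 rows → AcctNo = T, T, T ✓
Type=612: 1 row → AcctNo = Y ✓
Every Type value is associated with a single AcctNo value, so Type -> AcctNo holds.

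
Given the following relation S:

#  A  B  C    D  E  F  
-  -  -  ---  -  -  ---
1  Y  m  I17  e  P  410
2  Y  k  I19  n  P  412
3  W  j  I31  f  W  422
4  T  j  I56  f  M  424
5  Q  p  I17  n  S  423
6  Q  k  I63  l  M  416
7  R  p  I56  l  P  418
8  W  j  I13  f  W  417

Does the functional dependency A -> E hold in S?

No

A=Y: rows 1, 2 → E = P, P ✓
A=W: rows 3, 8 → E = W, W ✓
A=T: row 4 → E = M ✓
A=Q: rows 5, 6 → E takes values {S, M} — violation
A=R: row 7 → E = P ✓
Two rows agree on A but differ on E, so A -> E does not hold.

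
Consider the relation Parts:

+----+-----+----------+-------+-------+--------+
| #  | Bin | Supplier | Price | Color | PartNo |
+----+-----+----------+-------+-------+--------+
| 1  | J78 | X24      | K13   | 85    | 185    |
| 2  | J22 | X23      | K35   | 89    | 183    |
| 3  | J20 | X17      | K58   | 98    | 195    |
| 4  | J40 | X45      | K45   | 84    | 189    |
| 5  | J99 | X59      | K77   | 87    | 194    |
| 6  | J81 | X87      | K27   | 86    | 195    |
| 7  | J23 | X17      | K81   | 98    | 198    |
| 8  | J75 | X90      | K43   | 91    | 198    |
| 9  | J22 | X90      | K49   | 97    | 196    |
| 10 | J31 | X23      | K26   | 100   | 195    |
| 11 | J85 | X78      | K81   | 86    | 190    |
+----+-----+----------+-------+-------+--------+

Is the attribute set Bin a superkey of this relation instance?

Rows 2 and 9 have the same Bin value Bin=J22 but are distinct tuples, so Bin does not determine every attribute — not a superkey.

No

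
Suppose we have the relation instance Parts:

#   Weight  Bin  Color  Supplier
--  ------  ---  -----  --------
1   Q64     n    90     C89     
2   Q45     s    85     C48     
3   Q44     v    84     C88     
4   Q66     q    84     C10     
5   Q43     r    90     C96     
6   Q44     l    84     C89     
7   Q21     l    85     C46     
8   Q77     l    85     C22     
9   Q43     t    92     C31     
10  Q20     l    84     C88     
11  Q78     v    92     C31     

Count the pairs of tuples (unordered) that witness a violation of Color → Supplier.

9

Color=90: violating pairs (1,5) — 1 pair.
Color=85: violating pairs (2,7), (2,8), (7,8) — 3 pairs.
Color=84: violating pairs (3,4), (3,6), (4,6), (4,10), (6,10) — 5 pairs.
Color=92: all 2 rows agree on Supplier — 0 pairs.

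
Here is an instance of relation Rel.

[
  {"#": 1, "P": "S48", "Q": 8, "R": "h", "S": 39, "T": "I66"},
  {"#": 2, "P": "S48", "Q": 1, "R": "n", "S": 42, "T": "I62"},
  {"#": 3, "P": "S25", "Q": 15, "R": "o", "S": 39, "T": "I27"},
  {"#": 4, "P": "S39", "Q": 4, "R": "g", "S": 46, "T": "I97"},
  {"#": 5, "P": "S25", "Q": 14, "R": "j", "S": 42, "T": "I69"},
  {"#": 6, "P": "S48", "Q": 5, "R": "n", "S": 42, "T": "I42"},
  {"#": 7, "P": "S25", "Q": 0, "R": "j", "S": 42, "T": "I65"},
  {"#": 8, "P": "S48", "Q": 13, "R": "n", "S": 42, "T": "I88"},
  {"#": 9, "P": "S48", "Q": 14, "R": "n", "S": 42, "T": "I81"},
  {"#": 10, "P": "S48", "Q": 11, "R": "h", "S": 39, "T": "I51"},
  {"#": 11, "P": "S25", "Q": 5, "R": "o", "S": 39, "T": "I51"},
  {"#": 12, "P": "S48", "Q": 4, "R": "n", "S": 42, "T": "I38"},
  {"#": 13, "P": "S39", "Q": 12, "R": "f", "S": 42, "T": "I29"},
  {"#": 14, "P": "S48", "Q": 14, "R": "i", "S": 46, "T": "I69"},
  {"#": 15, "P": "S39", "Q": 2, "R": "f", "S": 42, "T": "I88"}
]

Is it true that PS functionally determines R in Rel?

(P=S48, S=39): rows 1, 10 → R = h, h ✓
(P=S48, S=42): rows 2, 6, 8, 9, 12 → R = n, n, n, n, n ✓
(P=S25, S=39): rows 3, 11 → R = o, o ✓
(P=S39, S=46): row 4 → R = g ✓
(P=S25, S=42): rows 5, 7 → R = j, j ✓
(P=S39, S=42): rows 13, 15 → R = f, f ✓
(P=S48, S=46): row 14 → R = i ✓
Every PS value is associated with a single R value, so PS -> R holds.

Yes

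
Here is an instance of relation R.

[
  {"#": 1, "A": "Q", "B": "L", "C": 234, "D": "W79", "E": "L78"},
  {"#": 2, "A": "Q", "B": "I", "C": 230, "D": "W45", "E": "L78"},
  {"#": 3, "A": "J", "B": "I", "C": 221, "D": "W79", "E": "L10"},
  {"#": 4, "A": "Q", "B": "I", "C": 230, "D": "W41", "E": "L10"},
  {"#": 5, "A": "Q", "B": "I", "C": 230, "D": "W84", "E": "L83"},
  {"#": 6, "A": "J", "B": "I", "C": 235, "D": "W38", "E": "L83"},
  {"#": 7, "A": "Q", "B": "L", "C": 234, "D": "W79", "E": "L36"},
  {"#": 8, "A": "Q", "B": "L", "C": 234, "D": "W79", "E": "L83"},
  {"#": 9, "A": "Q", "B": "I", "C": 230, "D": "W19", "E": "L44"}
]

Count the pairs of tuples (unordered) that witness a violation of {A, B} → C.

1

(A=Q, B=L): all 3 rows agree on C — 0 pairs.
(A=Q, B=I): all 4 rows agree on C — 0 pairs.
(A=J, B=I): violating pairs (3,6) — 1 pair.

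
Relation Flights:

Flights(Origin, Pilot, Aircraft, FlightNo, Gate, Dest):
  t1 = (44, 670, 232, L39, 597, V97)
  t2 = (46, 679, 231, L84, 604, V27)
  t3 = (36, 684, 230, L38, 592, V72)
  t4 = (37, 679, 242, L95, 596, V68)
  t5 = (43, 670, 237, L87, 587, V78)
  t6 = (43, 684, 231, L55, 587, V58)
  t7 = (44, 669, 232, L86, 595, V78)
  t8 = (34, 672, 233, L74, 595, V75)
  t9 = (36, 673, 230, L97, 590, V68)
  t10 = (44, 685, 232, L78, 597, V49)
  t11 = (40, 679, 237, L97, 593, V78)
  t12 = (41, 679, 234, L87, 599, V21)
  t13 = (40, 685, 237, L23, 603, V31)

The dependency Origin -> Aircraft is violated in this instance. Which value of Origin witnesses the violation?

Origin=44: rows 1, 7, 10 → Aircraft = 232, 232, 232 ✓
Origin=46: row 2 → Aircraft = 231 ✓
Origin=36: rows 3, 9 → Aircraft = 230, 230 ✓
Origin=37: row 4 → Aircraft = 242 ✓
Origin=43: rows 5, 6 → Aircraft takes values {237, 231} — violation
Origin=34: row 8 → Aircraft = 233 ✓
Origin=40: rows 11, 13 → Aircraft = 237, 237 ✓
Origin=41: row 12 → Aircraft = 234 ✓
The only Origin value with inconsistent Aircraft is Origin=43.

43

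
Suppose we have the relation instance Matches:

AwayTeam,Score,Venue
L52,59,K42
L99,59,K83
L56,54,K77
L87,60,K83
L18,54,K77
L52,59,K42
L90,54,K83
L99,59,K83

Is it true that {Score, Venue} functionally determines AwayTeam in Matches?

No

(Score=59, Venue=K42): 2 rows → AwayTeam = L52, L52 ✓
(Score=59, Venue=K83): 2 rows → AwayTeam = L99, L99 ✓
(Score=54, Venue=K77): 2 rows → AwayTeam takes values {L56, L18} — violation
(Score=60, Venue=K83): 1 row → AwayTeam = L87 ✓
(Score=54, Venue=K83): 1 row → AwayTeam = L90 ✓
Two rows agree on {Score, Venue} but differ on AwayTeam, so {Score, Venue} -> AwayTeam does not hold.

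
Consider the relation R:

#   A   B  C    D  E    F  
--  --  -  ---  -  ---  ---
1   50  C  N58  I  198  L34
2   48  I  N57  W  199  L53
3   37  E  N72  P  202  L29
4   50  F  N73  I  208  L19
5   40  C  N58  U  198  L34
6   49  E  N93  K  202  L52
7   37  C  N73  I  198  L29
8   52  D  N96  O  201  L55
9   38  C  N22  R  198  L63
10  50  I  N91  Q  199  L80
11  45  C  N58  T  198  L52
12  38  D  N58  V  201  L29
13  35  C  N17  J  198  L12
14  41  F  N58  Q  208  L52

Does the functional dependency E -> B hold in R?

E=198: rows 1, 5, 7, 9, 11, 13 → B = C, C, C, C, C, C ✓
E=199: rows 2, 10 → B = I, I ✓
E=202: rows 3, 6 → B = E, E ✓
E=208: rows 4, 14 → B = F, F ✓
E=201: rows 8, 12 → B = D, D ✓
Every E value is associated with a single B value, so E -> B holds.

Yes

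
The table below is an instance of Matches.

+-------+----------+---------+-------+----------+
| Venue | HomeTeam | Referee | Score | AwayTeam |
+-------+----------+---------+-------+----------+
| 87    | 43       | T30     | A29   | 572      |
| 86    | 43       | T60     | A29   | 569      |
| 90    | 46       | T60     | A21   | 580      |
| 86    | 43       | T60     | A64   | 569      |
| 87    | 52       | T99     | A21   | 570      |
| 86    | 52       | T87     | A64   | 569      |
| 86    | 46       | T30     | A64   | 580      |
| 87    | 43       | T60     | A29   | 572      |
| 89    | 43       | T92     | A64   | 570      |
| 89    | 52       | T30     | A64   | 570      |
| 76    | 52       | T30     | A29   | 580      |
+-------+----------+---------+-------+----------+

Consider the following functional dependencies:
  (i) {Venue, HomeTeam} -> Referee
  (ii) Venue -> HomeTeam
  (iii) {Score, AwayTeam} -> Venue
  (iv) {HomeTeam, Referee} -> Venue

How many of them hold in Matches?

(i) {Venue, HomeTeam} -> Referee: (Venue=87, HomeTeam=43): 2 rows → Referee takes values {T30, T60} — violation — fails.
(ii) Venue -> HomeTeam: Venue=87: 3 rows → HomeTeam takes values {43, 52} — violation; Venue=86: 4 rows → HomeTeam takes values {43, 52, 46} — violation; Venue=89: 2 rows → HomeTeam takes values {43, 52} — violation — fails.
(iii) {Score, AwayTeam} -> Venue: every LHS value maps to a single RHS value — holds.
(iv) {HomeTeam, Referee} -> Venue: (HomeTeam=43, Referee=T60): 3 rows → Venue takes values {86, 87} — violation; (HomeTeam=52, Referee=T30): 2 rows → Venue takes values {89, 76} — violation — fails.
1 of the 4 dependencies holds.

1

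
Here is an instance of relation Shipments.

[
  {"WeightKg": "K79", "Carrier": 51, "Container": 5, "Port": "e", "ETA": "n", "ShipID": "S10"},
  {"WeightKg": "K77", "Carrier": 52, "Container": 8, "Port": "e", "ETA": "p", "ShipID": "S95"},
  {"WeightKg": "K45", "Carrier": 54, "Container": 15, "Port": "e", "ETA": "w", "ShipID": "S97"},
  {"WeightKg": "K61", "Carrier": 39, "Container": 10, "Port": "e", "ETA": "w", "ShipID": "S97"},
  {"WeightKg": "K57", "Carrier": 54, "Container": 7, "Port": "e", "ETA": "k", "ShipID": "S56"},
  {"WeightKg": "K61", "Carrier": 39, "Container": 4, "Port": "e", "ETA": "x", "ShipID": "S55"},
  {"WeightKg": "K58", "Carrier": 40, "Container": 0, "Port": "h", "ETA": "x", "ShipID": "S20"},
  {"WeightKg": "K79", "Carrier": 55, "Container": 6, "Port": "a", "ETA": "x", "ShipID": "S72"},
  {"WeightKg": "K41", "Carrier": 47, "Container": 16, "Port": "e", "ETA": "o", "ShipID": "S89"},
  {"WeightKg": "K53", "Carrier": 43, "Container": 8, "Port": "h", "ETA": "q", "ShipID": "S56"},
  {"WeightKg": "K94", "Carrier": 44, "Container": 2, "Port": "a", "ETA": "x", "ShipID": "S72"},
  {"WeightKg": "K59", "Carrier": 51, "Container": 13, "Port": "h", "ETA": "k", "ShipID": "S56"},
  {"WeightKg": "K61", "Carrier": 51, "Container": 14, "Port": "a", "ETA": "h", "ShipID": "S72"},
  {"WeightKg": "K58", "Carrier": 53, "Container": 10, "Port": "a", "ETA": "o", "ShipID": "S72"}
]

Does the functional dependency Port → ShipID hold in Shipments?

No

Port=e: 7 rows → ShipID takes values {S10, S95, S97, S56, S55, S89} — violation
Port=h: 3 rows → ShipID takes values {S20, S56} — violation
Port=a: 4 rows → ShipID = S72, S72, S72, S72 ✓
Two rows agree on Port but differ on ShipID, so Port → ShipID does not hold.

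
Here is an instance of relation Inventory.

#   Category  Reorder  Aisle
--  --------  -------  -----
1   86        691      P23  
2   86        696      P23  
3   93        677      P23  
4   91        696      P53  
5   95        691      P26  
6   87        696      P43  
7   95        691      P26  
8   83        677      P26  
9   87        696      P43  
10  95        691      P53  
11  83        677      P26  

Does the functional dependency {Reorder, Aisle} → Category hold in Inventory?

(Reorder=691, Aisle=P23): row 1 → Category = 86 ✓
(Reorder=696, Aisle=P23): row 2 → Category = 86 ✓
(Reorder=677, Aisle=P23): row 3 → Category = 93 ✓
(Reorder=696, Aisle=P53): row 4 → Category = 91 ✓
(Reorder=691, Aisle=P26): rows 5, 7 → Category = 95, 95 ✓
(Reorder=696, Aisle=P43): rows 6, 9 → Category = 87, 87 ✓
(Reorder=677, Aisle=P26): rows 8, 11 → Category = 83, 83 ✓
(Reorder=691, Aisle=P53): row 10 → Category = 95 ✓
Every {Reorder, Aisle} value is associated with a single Category value, so {Reorder, Aisle} → Category holds.

Yes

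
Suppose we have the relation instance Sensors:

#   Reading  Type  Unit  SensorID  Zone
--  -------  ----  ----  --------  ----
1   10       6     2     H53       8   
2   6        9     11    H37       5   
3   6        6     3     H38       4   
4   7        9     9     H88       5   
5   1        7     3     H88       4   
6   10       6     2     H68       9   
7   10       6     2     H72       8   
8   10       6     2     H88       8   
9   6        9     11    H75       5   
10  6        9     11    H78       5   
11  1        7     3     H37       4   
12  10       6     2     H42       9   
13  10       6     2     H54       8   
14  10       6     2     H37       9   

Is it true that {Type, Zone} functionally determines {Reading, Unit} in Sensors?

(Type=6, Zone=8): rows 1, 7, 8, 13 → {Reading,Unit} = (10, 2), (10, 2), (10, 2), (10, 2) ✓
(Type=9, Zone=5): rows 2, 4, 9, 10 → {Reading,Unit} takes values {(6, 11), (7, 9)} — violation
(Type=6, Zone=4): row 3 → {Reading,Unit} = (6, 3) ✓
(Type=7, Zone=4): rows 5, 11 → {Reading,Unit} = (1, 3), (1, 3) ✓
(Type=6, Zone=9): rows 6, 12, 14 → {Reading,Unit} = (10, 2), (10, 2), (10, 2) ✓
Two rows agree on {Type, Zone} but differ on {Reading, Unit}, so {Type, Zone} -> {Reading, Unit} does not hold.

No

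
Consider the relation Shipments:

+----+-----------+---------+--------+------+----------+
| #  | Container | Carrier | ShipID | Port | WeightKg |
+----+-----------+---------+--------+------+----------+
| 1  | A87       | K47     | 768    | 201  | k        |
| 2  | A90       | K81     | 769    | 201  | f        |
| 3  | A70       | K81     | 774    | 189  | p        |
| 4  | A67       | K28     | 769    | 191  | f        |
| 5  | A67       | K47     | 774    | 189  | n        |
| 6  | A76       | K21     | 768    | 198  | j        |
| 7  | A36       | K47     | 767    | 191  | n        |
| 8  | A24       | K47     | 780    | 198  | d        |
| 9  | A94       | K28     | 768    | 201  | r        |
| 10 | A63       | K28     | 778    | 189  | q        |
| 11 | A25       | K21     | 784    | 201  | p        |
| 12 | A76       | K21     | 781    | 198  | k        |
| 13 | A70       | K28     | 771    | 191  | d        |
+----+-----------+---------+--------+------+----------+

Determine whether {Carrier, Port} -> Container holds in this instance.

(Carrier=K47, Port=201): row 1 → Container = A87 ✓
(Carrier=K81, Port=201): row 2 → Container = A90 ✓
(Carrier=K81, Port=189): row 3 → Container = A70 ✓
(Carrier=K28, Port=191): rows 4, 13 → Container takes values {A67, A70} — violation
(Carrier=K47, Port=189): row 5 → Container = A67 ✓
(Carrier=K21, Port=198): rows 6, 12 → Container = A76, A76 ✓
(Carrier=K47, Port=191): row 7 → Container = A36 ✓
(Carrier=K47, Port=198): row 8 → Container = A24 ✓
(Carrier=K28, Port=201): row 9 → Container = A94 ✓
(Carrier=K28, Port=189): row 10 → Container = A63 ✓
(Carrier=K21, Port=201): row 11 → Container = A25 ✓
Two rows agree on {Carrier, Port} but differ on Container, so {Carrier, Port} -> Container does not hold.

No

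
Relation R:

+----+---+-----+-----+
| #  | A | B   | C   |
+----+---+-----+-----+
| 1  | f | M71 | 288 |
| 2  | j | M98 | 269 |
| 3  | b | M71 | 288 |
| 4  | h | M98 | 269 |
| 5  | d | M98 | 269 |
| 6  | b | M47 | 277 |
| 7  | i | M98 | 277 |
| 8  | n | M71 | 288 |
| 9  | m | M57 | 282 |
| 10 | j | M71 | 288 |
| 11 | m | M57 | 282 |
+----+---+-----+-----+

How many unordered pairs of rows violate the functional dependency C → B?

C=288: all 4 rows agree on B — 0 pairs.
C=269: all 3 rows agree on B — 0 pairs.
C=277: violating pairs (6,7) — 1 pair.
C=282: all 2 rows agree on B — 0 pairs.

1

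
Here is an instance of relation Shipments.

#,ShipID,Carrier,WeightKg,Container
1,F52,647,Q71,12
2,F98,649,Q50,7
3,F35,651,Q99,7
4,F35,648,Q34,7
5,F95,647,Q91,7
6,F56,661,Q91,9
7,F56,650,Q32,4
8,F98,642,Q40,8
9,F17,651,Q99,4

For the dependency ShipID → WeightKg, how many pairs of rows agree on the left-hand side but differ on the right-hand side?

3

ShipID=F98: violating pairs (2,8) — 1 pair.
ShipID=F35: violating pairs (3,4) — 1 pair.
ShipID=F56: violating pairs (6,7) — 1 pair.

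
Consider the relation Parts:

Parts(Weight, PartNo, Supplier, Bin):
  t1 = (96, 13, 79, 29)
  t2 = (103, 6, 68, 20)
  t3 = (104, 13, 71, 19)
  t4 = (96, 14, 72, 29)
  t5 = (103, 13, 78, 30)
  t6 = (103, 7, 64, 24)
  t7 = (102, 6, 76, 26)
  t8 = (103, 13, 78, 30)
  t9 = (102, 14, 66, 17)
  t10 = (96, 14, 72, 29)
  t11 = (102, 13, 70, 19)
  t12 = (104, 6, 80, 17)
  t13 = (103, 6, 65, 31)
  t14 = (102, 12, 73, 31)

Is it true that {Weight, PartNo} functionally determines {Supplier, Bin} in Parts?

No

(Weight=96, PartNo=13): row 1 → {Supplier,Bin} = (79, 29) ✓
(Weight=103, PartNo=6): rows 2, 13 → {Supplier,Bin} takes values {(68, 20), (65, 31)} — violation
(Weight=104, PartNo=13): row 3 → {Supplier,Bin} = (71, 19) ✓
(Weight=96, PartNo=14): rows 4, 10 → {Supplier,Bin} = (72, 29), (72, 29) ✓
(Weight=103, PartNo=13): rows 5, 8 → {Supplier,Bin} = (78, 30), (78, 30) ✓
(Weight=103, PartNo=7): row 6 → {Supplier,Bin} = (64, 24) ✓
(Weight=102, PartNo=6): row 7 → {Supplier,Bin} = (76, 26) ✓
(Weight=102, PartNo=14): row 9 → {Supplier,Bin} = (66, 17) ✓
(Weight=102, PartNo=13): row 11 → {Supplier,Bin} = (70, 19) ✓
(Weight=104, PartNo=6): row 12 → {Supplier,Bin} = (80, 17) ✓
(Weight=102, PartNo=12): row 14 → {Supplier,Bin} = (73, 31) ✓
Two rows agree on {Weight, PartNo} but differ on {Supplier, Bin}, so {Weight, PartNo} → {Supplier, Bin} does not hold.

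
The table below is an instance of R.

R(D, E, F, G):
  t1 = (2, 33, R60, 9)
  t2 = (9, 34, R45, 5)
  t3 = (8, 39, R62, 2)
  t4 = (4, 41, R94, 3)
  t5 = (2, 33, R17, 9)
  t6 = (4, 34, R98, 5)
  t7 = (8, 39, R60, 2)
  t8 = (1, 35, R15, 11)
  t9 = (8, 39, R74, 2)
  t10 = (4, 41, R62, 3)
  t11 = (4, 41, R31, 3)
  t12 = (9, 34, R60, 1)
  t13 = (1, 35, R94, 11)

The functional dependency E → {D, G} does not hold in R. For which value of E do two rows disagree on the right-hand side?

34

E=33: rows 1, 5 → {D,G} = (2, 9), (2, 9) ✓
E=34: rows 2, 6, 12 → {D,G} takes values {(9, 5), (4, 5), (9, 1)} — violation
E=39: rows 3, 7, 9 → {D,G} = (8, 2), (8, 2), (8, 2) ✓
E=41: rows 4, 10, 11 → {D,G} = (4, 3), (4, 3), (4, 3) ✓
E=35: rows 8, 13 → {D,G} = (1, 11), (1, 11) ✓
The only E value with inconsistent RHS is E=34.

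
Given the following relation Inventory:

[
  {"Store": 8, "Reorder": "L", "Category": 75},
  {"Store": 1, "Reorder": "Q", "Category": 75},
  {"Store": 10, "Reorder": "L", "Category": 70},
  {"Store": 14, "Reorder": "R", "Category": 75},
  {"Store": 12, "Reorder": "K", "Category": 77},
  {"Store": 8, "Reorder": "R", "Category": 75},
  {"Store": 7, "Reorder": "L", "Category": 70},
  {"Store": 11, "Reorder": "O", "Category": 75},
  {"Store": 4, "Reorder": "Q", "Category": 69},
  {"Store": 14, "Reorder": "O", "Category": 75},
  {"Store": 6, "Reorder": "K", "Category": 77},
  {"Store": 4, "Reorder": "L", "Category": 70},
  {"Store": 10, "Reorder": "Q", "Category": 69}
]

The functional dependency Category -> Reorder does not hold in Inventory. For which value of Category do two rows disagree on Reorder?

75

Category=75: 6 rows → Reorder takes values {L, Q, R, O} — violation
Category=70: 3 rows → Reorder = L, L, L ✓
Category=77: 2 rows → Reorder = K, K ✓
Category=69: 2 rows → Reorder = Q, Q ✓
The only Category value with inconsistent Reorder is Category=75.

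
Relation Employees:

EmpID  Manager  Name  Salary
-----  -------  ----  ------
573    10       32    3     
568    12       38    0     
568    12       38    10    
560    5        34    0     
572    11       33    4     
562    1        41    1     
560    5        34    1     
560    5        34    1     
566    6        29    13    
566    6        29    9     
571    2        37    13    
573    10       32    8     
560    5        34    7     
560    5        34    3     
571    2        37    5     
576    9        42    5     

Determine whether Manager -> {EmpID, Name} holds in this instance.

Yes

Manager=10: 2 rows → {EmpID,Name} = (573, 32), (573, 32) ✓
Manager=12: 2 rows → {EmpID,Name} = (568, 38), (568, 38) ✓
Manager=5: 5 rows → {EmpID,Name} = (560, 34), (560, 34), (560, 34), (560, 34), (560, 34) ✓
Manager=11: 1 row → {EmpID,Name} = (572, 33) ✓
Manager=1: 1 row → {EmpID,Name} = (562, 41) ✓
Manager=6: 2 rows → {EmpID,Name} = (566, 29), (566, 29) ✓
Manager=2: 2 rows → {EmpID,Name} = (571, 37), (571, 37) ✓
Manager=9: 1 row → {EmpID,Name} = (576, 42) ✓
Every Manager value is associated with a single {EmpID, Name} value, so Manager -> {EmpID, Name} holds.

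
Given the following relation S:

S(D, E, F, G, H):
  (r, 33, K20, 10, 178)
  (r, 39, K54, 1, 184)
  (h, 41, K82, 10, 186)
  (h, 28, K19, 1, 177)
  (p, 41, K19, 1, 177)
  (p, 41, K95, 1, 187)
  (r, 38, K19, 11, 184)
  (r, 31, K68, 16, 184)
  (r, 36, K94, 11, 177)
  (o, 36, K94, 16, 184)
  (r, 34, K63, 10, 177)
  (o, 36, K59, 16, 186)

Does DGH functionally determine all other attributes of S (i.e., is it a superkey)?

All 12 rows have distinct DGH values, so DGH → (all attributes) holds and DGH is a superkey.

Yes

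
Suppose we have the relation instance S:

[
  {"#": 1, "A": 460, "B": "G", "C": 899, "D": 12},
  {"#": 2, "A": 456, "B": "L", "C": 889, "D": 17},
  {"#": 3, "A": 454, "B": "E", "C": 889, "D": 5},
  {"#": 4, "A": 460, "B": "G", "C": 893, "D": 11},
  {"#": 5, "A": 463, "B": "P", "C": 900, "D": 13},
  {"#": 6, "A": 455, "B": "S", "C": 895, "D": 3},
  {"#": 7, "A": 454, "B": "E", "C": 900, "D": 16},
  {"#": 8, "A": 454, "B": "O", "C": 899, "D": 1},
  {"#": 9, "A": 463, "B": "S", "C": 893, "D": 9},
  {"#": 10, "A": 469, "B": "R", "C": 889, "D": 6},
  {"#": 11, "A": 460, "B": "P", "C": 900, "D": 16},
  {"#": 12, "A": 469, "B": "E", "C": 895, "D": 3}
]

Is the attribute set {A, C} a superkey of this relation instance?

Yes

All 12 rows have distinct {A, C} values, so {A, C} → (all attributes) holds and {A, C} is a superkey.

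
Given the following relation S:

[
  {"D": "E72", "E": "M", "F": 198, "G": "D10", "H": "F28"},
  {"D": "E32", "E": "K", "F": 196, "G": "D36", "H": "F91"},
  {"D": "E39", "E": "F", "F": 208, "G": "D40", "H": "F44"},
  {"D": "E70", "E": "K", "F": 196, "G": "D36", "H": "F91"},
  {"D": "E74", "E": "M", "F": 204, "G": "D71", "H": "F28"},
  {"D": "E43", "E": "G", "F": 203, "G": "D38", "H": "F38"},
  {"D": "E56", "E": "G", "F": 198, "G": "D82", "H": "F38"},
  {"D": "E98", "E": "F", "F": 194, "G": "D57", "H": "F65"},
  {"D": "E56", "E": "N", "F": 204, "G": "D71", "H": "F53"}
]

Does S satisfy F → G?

No

F=198: 2 rows → G takes values {D10, D82} — violation
F=196: 2 rows → G = D36, D36 ✓
F=208: 1 row → G = D40 ✓
F=204: 2 rows → G = D71, D71 ✓
F=203: 1 row → G = D38 ✓
F=194: 1 row → G = D57 ✓
Two rows agree on F but differ on G, so F → G does not hold.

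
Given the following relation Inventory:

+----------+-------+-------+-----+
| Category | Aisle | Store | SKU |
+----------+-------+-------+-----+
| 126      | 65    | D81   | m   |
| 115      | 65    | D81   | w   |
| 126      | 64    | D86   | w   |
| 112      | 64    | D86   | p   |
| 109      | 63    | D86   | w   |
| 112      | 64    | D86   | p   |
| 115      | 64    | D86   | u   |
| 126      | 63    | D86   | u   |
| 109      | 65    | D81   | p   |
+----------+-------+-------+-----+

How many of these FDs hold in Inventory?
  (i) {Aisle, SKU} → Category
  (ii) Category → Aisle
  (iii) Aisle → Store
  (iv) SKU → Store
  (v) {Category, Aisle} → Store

(i) {Aisle, SKU} → Category: every LHS value maps to a single RHS value — holds.
(ii) Category → Aisle: Category=126: 3 rows → Aisle takes values {65, 64, 63} — violation; Category=115: 2 rows → Aisle takes values {65, 64} — violation; Category=109: 2 rows → Aisle takes values {63, 65} — violation — fails.
(iii) Aisle → Store: every LHS value maps to a single RHS value — holds.
(iv) SKU → Store: SKU=w: 3 rows → Store takes values {D81, D86} — violation; SKU=p: 3 rows → Store takes values {D86, D81} — violation — fails.
(v) {Category, Aisle} → Store: every LHS value maps to a single RHS value — holds.
3 of the 5 dependencies hold.

3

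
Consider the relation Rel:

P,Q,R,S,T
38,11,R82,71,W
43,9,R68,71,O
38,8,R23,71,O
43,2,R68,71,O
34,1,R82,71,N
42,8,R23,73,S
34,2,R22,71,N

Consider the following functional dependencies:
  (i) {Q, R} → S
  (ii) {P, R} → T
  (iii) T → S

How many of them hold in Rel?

(i) {Q, R} → S: (Q=8, R=R23): 2 rows → S takes values {71, 73} — violation — fails.
(ii) {P, R} → T: every LHS value maps to a single RHS value — holds.
(iii) T → S: every LHS value maps to a single RHS value — holds.
2 of the 3 dependencies hold.

2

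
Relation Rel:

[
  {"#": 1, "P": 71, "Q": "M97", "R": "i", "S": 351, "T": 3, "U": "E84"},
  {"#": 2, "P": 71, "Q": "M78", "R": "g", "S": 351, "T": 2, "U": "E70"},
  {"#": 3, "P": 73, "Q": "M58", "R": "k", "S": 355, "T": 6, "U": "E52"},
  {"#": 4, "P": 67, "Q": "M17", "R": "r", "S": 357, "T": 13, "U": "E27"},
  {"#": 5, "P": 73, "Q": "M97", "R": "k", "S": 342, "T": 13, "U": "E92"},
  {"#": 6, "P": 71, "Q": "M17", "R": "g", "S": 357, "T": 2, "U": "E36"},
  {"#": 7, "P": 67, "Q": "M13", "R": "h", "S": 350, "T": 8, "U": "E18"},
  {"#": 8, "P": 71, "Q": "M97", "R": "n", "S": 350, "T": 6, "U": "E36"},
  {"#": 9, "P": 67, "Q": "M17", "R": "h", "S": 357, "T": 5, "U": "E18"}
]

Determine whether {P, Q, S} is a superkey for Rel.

Rows 4 and 9 have the same {P, Q, S} value (P=67, Q=M17, S=357) but are distinct tuples, so {P, Q, S} does not determine every attribute — not a superkey.

No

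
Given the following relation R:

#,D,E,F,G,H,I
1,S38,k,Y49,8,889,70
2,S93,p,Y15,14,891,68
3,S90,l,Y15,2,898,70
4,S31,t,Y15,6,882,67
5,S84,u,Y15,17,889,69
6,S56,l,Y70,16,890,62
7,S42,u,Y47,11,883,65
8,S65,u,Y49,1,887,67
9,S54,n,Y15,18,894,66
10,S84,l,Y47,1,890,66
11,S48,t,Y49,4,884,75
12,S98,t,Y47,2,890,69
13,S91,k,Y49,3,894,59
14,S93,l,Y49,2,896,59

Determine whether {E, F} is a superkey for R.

No

Rows 1 and 13 have the same {E, F} value (E=k, F=Y49) but are distinct tuples, so {E, F} does not determine every attribute — not a superkey.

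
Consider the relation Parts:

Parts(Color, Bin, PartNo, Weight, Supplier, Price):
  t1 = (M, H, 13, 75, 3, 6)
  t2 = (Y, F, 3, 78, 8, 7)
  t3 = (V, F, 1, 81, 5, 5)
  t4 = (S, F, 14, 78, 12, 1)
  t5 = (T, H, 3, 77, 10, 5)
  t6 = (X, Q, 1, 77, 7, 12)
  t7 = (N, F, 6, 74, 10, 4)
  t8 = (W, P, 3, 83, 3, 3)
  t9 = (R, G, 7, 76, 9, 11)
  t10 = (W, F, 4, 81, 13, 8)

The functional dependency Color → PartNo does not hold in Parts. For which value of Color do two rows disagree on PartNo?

Color=M: row 1 → PartNo = 13 ✓
Color=Y: row 2 → PartNo = 3 ✓
Color=V: row 3 → PartNo = 1 ✓
Color=S: row 4 → PartNo = 14 ✓
Color=T: row 5 → PartNo = 3 ✓
Color=X: row 6 → PartNo = 1 ✓
Color=N: row 7 → PartNo = 6 ✓
Color=W: rows 8, 10 → PartNo takes values {3, 4} — violation
Color=R: row 9 → PartNo = 7 ✓
The only Color value with inconsistent PartNo is Color=W.

W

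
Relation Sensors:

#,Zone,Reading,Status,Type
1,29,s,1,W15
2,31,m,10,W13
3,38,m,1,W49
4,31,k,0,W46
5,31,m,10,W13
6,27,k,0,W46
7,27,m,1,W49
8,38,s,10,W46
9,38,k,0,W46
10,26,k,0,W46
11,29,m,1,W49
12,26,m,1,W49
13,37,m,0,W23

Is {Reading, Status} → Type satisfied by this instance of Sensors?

(Reading=s, Status=1): row 1 → Type = W15 ✓
(Reading=m, Status=10): rows 2, 5 → Type = W13, W13 ✓
(Reading=m, Status=1): rows 3, 7, 11, 12 → Type = W49, W49, W49, W49 ✓
(Reading=k, Status=0): rows 4, 6, 9, 10 → Type = W46, W46, W46, W46 ✓
(Reading=s, Status=10): row 8 → Type = W46 ✓
(Reading=m, Status=0): row 13 → Type = W23 ✓
Every {Reading, Status} value is associated with a single Type value, so {Reading, Status} → Type holds.

Yes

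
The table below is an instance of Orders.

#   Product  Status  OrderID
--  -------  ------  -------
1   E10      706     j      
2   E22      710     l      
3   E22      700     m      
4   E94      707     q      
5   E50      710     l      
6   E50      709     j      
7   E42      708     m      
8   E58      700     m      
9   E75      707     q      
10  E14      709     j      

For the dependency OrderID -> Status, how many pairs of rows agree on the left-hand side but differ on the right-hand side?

OrderID=j: violating pairs (1,6), (1,10) — 2 pairs.
OrderID=l: all 2 rows agree on Status — 0 pairs.
OrderID=m: violating pairs (3,7), (7,8) — 2 pairs.
OrderID=q: all 2 rows agree on Status — 0 pairs.

4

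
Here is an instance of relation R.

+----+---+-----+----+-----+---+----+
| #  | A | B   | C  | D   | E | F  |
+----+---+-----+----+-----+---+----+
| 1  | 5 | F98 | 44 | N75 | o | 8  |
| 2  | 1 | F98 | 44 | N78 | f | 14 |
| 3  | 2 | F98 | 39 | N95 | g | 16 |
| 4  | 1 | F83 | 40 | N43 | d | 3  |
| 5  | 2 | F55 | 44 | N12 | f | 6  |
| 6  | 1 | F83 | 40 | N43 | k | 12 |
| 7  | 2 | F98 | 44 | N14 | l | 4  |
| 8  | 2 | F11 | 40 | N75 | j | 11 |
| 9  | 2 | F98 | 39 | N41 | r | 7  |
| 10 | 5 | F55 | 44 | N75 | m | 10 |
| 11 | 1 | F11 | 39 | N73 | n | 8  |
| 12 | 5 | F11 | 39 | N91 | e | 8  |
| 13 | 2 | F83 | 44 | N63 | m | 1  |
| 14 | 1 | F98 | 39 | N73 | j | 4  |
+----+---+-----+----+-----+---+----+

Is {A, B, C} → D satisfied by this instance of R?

No

(A=5, B=F98, C=44): row 1 → D = N75 ✓
(A=1, B=F98, C=44): row 2 → D = N78 ✓
(A=2, B=F98, C=39): rows 3, 9 → D takes values {N95, N41} — violation
(A=1, B=F83, C=40): rows 4, 6 → D = N43, N43 ✓
(A=2, B=F55, C=44): row 5 → D = N12 ✓
(A=2, B=F98, C=44): row 7 → D = N14 ✓
(A=2, B=F11, C=40): row 8 → D = N75 ✓
(A=5, B=F55, C=44): row 10 → D = N75 ✓
(A=1, B=F11, C=39): row 11 → D = N73 ✓
(A=5, B=F11, C=39): row 12 → D = N91 ✓
(A=2, B=F83, C=44): row 13 → D = N63 ✓
(A=1, B=F98, C=39): row 14 → D = N73 ✓
Two rows agree on {A, B, C} but differ on D, so {A, B, C} → D does not hold.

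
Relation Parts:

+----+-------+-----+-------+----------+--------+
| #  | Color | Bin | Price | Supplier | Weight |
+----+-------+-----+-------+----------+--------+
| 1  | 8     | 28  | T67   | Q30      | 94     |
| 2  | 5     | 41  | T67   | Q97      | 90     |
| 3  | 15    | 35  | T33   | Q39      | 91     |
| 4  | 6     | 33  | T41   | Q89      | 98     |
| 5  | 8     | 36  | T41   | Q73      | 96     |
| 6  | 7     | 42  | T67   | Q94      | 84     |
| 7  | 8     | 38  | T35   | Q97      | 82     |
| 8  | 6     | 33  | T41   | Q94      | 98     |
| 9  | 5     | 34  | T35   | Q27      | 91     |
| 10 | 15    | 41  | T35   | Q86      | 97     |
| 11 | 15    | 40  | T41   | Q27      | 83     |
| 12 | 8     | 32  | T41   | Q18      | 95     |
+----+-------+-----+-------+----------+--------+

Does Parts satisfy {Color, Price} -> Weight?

(Color=8, Price=T67): row 1 → Weight = 94 ✓
(Color=5, Price=T67): row 2 → Weight = 90 ✓
(Color=15, Price=T33): row 3 → Weight = 91 ✓
(Color=6, Price=T41): rows 4, 8 → Weight = 98, 98 ✓
(Color=8, Price=T41): rows 5, 12 → Weight takes values {96, 95} — violation
(Color=7, Price=T67): row 6 → Weight = 84 ✓
(Color=8, Price=T35): row 7 → Weight = 82 ✓
(Color=5, Price=T35): row 9 → Weight = 91 ✓
(Color=15, Price=T35): row 10 → Weight = 97 ✓
(Color=15, Price=T41): row 11 → Weight = 83 ✓
Two rows agree on {Color, Price} but differ on Weight, so {Color, Price} -> Weight does not hold.

No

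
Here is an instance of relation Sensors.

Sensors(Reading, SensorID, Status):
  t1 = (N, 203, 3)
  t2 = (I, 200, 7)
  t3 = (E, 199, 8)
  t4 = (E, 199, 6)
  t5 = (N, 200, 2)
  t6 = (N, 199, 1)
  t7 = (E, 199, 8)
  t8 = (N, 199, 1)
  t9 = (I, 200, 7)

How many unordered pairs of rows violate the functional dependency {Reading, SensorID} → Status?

(Reading=I, SensorID=200): all 2 rows agree on Status — 0 pairs.
(Reading=E, SensorID=199): violating pairs (3,4), (4,7) — 2 pairs.
(Reading=N, SensorID=199): all 2 rows agree on Status — 0 pairs.

2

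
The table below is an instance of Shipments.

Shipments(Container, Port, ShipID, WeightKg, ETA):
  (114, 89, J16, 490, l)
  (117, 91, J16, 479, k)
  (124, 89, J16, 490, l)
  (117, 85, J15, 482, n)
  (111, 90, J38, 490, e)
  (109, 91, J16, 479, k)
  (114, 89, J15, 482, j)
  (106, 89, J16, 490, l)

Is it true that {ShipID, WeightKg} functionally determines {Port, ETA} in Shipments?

(ShipID=J16, WeightKg=490): 3 rows → {Port,ETA} = (89, l), (89, l), (89, l) ✓
(ShipID=J16, WeightKg=479): 2 rows → {Port,ETA} = (91, k), (91, k) ✓
(ShipID=J15, WeightKg=482): 2 rows → {Port,ETA} takes values {(85, n), (89, j)} — violation
(ShipID=J38, WeightKg=490): 1 row → {Port,ETA} = (90, e) ✓
Two rows agree on {ShipID, WeightKg} but differ on {Port, ETA}, so {ShipID, WeightKg} -> {Port, ETA} does not hold.

No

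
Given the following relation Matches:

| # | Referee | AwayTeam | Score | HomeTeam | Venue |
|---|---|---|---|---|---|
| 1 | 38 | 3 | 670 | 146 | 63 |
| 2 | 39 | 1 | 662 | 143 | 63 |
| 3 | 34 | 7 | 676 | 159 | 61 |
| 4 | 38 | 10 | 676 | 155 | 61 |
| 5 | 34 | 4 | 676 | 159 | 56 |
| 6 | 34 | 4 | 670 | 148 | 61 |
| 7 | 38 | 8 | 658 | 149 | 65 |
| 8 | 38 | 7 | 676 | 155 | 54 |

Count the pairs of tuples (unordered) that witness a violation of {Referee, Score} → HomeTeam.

(Referee=34, Score=676): all 2 rows agree on HomeTeam — 0 pairs.
(Referee=38, Score=676): all 2 rows agree on HomeTeam — 0 pairs.

0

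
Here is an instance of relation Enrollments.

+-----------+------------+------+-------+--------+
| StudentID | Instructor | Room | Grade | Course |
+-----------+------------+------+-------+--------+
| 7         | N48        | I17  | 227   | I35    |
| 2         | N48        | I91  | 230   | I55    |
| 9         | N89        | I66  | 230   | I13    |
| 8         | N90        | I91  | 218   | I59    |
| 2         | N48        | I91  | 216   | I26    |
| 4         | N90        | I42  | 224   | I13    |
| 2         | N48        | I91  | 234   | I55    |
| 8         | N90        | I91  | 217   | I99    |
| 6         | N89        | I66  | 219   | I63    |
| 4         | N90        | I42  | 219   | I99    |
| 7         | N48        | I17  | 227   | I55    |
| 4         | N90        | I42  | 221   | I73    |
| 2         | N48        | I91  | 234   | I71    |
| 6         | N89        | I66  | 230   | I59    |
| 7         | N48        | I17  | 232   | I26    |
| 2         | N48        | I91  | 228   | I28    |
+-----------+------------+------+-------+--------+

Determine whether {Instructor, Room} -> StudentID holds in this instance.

No

(Instructor=N48, Room=I17): 3 rows → StudentID = 7, 7, 7 ✓
(Instructor=N48, Room=I91): 5 rows → StudentID = 2, 2, 2, 2, 2 ✓
(Instructor=N89, Room=I66): 3 rows → StudentID takes values {9, 6} — violation
(Instructor=N90, Room=I91): 2 rows → StudentID = 8, 8 ✓
(Instructor=N90, Room=I42): 3 rows → StudentID = 4, 4, 4 ✓
Two rows agree on {Instructor, Room} but differ on StudentID, so {Instructor, Room} -> StudentID does not hold.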